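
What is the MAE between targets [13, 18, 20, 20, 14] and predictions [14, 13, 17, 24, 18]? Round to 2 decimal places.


Absolute errors: [1, 5, 3, 4, 4]
Sum of absolute errors = 17
MAE = 17 / 5 = 3.40

3.40


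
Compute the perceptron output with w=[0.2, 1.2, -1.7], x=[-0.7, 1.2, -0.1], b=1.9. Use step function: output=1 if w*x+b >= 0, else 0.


z = w . x + b
= 0.2*-0.7 + 1.2*1.2 + -1.7*-0.1 + 1.9
= -0.14 + 1.44 + 0.17 + 1.9
= 1.47 + 1.9
= 3.37
Since z = 3.37 >= 0, output = 1

1


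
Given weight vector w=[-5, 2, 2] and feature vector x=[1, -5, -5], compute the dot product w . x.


Element-wise products:
-5 * 1 = -5
2 * -5 = -10
2 * -5 = -10
Sum = -5 + -10 + -10
= -25

-25


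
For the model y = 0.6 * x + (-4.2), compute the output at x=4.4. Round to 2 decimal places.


y = 0.6 * 4.4 + (-4.2)
= 2.64 + (-4.2)
= -1.56

-1.56


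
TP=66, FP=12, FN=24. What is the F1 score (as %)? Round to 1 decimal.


Precision = TP / (TP + FP) = 66 / 78 = 0.8462
Recall = TP / (TP + FN) = 66 / 90 = 0.7333
F1 = 2 * P * R / (P + R)
= 2 * 0.8462 * 0.7333 / (0.8462 + 0.7333)
= 1.241 / 1.5795
= 0.7857
As percentage: 78.6%

78.6


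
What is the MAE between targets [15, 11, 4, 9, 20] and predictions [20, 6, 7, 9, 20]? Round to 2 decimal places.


Absolute errors: [5, 5, 3, 0, 0]
Sum of absolute errors = 13
MAE = 13 / 5 = 2.60

2.60


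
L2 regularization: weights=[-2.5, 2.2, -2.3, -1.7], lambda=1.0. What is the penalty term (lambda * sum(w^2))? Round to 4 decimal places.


Squaring each weight:
(-2.5)^2 = 6.25
2.2^2 = 4.84
(-2.3)^2 = 5.29
(-1.7)^2 = 2.89
Sum of squares = 19.27
Penalty = 1.0 * 19.27 = 19.2700

19.2700


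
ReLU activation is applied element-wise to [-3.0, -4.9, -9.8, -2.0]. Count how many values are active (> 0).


ReLU(x) = max(0, x) for each element:
ReLU(-3.0) = 0
ReLU(-4.9) = 0
ReLU(-9.8) = 0
ReLU(-2.0) = 0
Active neurons (>0): 0

0


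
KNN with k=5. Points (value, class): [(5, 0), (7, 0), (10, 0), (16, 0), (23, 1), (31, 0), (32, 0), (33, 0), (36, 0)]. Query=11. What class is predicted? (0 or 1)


Distances from query 11:
Point 10 (class 0): distance = 1
Point 7 (class 0): distance = 4
Point 16 (class 0): distance = 5
Point 5 (class 0): distance = 6
Point 23 (class 1): distance = 12
K=5 nearest neighbors: classes = [0, 0, 0, 0, 1]
Votes for class 1: 1 / 5
Majority vote => class 0

0


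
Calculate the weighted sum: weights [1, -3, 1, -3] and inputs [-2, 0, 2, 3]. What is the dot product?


Element-wise products:
1 * -2 = -2
-3 * 0 = 0
1 * 2 = 2
-3 * 3 = -9
Sum = -2 + 0 + 2 + -9
= -9

-9


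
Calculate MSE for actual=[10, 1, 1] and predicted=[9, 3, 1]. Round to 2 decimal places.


Differences: [1, -2, 0]
Squared errors: [1, 4, 0]
Sum of squared errors = 5
MSE = 5 / 3 = 1.67

1.67


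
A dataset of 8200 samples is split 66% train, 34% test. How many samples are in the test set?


Train samples = 8200 * 66% = 5412
Test samples = 8200 - 5412
= 2788

2788


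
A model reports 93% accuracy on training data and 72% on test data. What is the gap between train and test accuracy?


Gap = train_accuracy - test_accuracy
= 93 - 72
= 21%
This large gap strongly indicates overfitting.

21


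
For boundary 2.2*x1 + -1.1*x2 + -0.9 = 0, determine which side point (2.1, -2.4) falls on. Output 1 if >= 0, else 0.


Compute 2.2 * 2.1 + -1.1 * -2.4 + -0.9
= 4.62 + 2.64 + -0.9
= 6.36
Since 6.36 >= 0, the point is on the positive side.

1


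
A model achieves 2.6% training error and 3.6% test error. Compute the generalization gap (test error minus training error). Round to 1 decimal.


Generalization gap = test_error - train_error
= 3.6 - 2.6
= 1.0%
A small gap suggests good generalization.

1.0


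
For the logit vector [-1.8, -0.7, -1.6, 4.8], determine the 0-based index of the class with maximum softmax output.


Softmax is a monotonic transformation, so it preserves the argmax.
We need to find the index of the maximum logit.
Index 0: -1.8
Index 1: -0.7
Index 2: -1.6
Index 3: 4.8
Maximum logit = 4.8 at index 3

3


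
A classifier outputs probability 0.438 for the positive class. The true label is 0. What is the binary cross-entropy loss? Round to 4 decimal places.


For y=0: Loss = -log(1-p)
= -log(1 - 0.438)
= -log(0.562)
= -(-0.5763)
= 0.5763

0.5763


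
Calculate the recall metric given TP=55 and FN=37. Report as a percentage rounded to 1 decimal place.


Recall = TP / (TP + FN) * 100
= 55 / (55 + 37)
= 55 / 92
= 0.5978
= 59.8%

59.8


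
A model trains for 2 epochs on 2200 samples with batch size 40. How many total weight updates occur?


Iterations per epoch = 2200 / 40 = 55
Total updates = iterations_per_epoch * epochs
= 55 * 2
= 110

110


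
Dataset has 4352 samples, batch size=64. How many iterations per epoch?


Iterations per epoch = dataset_size / batch_size
= 4352 / 64
= 68

68


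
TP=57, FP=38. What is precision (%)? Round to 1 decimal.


Precision = TP / (TP + FP) * 100
= 57 / (57 + 38)
= 57 / 95
= 0.6
= 60.0%

60.0


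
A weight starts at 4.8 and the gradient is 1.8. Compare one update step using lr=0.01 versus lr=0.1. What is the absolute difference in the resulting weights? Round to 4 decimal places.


With lr=0.01: w_new = 4.8 - 0.01 * 1.8 = 4.782
With lr=0.1: w_new = 4.8 - 0.1 * 1.8 = 4.62
Absolute difference = |4.782 - 4.62|
= 0.1620

0.1620


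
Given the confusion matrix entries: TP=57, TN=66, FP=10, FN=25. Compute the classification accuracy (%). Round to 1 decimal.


Accuracy = (TP + TN) / (TP + TN + FP + FN) * 100
= (57 + 66) / (57 + 66 + 10 + 25)
= 123 / 158
= 0.7785
= 77.8%

77.8


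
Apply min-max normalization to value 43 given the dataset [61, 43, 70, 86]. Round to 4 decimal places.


Min = 43, Max = 86
Range = 86 - 43 = 43
Scaled = (x - min) / (max - min)
= (43 - 43) / 43
= 0 / 43
= 0.0000

0.0000


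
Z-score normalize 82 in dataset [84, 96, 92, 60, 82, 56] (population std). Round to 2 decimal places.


Mean = (84 + 96 + 92 + 60 + 82 + 56) / 6 = 78.3333
Variance = sum((x_i - mean)^2) / n = 229.8889
Std = sqrt(229.8889) = 15.1621
Z = (x - mean) / std
= (82 - 78.3333) / 15.1621
= 3.6667 / 15.1621
= 0.24

0.24


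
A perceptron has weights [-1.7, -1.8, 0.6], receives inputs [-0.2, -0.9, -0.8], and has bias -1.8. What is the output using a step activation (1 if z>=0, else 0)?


z = w . x + b
= -1.7*-0.2 + -1.8*-0.9 + 0.6*-0.8 + -1.8
= 0.34 + 1.62 + -0.48 + -1.8
= 1.48 + -1.8
= -0.32
Since z = -0.32 < 0, output = 0

0


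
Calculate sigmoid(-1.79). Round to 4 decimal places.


sigmoid(z) = 1 / (1 + exp(-z))
exp(-(-1.79)) = exp(1.79) = 5.9895
1 + 5.9895 = 6.9895
1 / 6.9895 = 0.1431

0.1431


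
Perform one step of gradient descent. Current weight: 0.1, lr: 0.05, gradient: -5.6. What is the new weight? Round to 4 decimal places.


w_new = w_old - lr * gradient
= 0.1 - 0.05 * -5.6
= 0.1 - (-0.28)
= 0.3800

0.3800


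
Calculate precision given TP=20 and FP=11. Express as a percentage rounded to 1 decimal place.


Precision = TP / (TP + FP) * 100
= 20 / (20 + 11)
= 20 / 31
= 0.6452
= 64.5%

64.5


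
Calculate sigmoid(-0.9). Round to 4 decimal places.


sigmoid(z) = 1 / (1 + exp(-z))
exp(-(-0.9)) = exp(0.9) = 2.4596
1 + 2.4596 = 3.4596
1 / 3.4596 = 0.2891

0.2891


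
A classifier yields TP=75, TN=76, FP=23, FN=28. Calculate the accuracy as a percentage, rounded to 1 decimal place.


Accuracy = (TP + TN) / (TP + TN + FP + FN) * 100
= (75 + 76) / (75 + 76 + 23 + 28)
= 151 / 202
= 0.7475
= 74.8%

74.8


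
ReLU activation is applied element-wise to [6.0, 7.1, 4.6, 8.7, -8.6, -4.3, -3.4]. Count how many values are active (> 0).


ReLU(x) = max(0, x) for each element:
ReLU(6.0) = 6.0
ReLU(7.1) = 7.1
ReLU(4.6) = 4.6
ReLU(8.7) = 8.7
ReLU(-8.6) = 0
ReLU(-4.3) = 0
ReLU(-3.4) = 0
Active neurons (>0): 4

4


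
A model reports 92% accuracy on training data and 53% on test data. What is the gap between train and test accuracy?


Gap = train_accuracy - test_accuracy
= 92 - 53
= 39%
This large gap strongly indicates overfitting.

39


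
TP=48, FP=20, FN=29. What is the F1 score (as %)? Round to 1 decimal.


Precision = TP / (TP + FP) = 48 / 68 = 0.7059
Recall = TP / (TP + FN) = 48 / 77 = 0.6234
F1 = 2 * P * R / (P + R)
= 2 * 0.7059 * 0.6234 / (0.7059 + 0.6234)
= 0.8801 / 1.3293
= 0.6621
As percentage: 66.2%

66.2


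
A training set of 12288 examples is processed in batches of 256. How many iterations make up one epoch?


Iterations per epoch = dataset_size / batch_size
= 12288 / 256
= 48

48


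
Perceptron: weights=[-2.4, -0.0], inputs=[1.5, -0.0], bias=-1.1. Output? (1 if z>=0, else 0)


z = w . x + b
= -2.4*1.5 + -0.0*-0.0 + -1.1
= -3.6 + 0.0 + -1.1
= -3.6 + -1.1
= -4.7
Since z = -4.7 < 0, output = 0

0


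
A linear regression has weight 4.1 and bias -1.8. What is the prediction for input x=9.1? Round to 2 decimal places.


y = 4.1 * 9.1 + (-1.8)
= 37.31 + (-1.8)
= 35.51

35.51


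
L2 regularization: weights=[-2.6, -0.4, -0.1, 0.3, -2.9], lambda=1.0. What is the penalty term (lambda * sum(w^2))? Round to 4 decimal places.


Squaring each weight:
(-2.6)^2 = 6.76
(-0.4)^2 = 0.16
(-0.1)^2 = 0.01
0.3^2 = 0.09
(-2.9)^2 = 8.41
Sum of squares = 15.43
Penalty = 1.0 * 15.43 = 15.4300

15.4300


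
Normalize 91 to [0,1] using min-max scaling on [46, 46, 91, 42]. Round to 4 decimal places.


Min = 42, Max = 91
Range = 91 - 42 = 49
Scaled = (x - min) / (max - min)
= (91 - 42) / 49
= 49 / 49
= 1.0000

1.0000


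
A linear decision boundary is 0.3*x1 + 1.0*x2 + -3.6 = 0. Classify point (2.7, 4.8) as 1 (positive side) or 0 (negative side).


Compute 0.3 * 2.7 + 1.0 * 4.8 + -3.6
= 0.81 + 4.8 + -3.6
= 2.01
Since 2.01 >= 0, the point is on the positive side.

1


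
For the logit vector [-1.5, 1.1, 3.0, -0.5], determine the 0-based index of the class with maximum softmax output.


Softmax is a monotonic transformation, so it preserves the argmax.
We need to find the index of the maximum logit.
Index 0: -1.5
Index 1: 1.1
Index 2: 3.0
Index 3: -0.5
Maximum logit = 3.0 at index 2

2


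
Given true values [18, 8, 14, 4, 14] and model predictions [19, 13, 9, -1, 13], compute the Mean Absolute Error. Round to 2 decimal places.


Absolute errors: [1, 5, 5, 5, 1]
Sum of absolute errors = 17
MAE = 17 / 5 = 3.40

3.40


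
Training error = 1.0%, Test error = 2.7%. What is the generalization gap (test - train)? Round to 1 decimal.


Generalization gap = test_error - train_error
= 2.7 - 1.0
= 1.7%
A small gap suggests good generalization.

1.7


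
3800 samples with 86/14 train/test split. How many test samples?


Train samples = 3800 * 86% = 3268
Test samples = 3800 - 3268
= 532

532


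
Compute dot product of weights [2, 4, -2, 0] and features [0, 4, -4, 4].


Element-wise products:
2 * 0 = 0
4 * 4 = 16
-2 * -4 = 8
0 * 4 = 0
Sum = 0 + 16 + 8 + 0
= 24

24


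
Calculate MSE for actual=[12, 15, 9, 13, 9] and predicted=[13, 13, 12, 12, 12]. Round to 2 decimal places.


Differences: [-1, 2, -3, 1, -3]
Squared errors: [1, 4, 9, 1, 9]
Sum of squared errors = 24
MSE = 24 / 5 = 4.80

4.80


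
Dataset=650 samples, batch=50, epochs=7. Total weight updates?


Iterations per epoch = 650 / 50 = 13
Total updates = iterations_per_epoch * epochs
= 13 * 7
= 91

91


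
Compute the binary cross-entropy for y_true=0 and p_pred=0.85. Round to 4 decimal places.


For y=0: Loss = -log(1-p)
= -log(1 - 0.85)
= -log(0.15)
= -(-1.8971)
= 1.8971

1.8971


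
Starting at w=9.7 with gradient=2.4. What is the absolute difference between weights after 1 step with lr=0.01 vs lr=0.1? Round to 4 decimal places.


With lr=0.01: w_new = 9.7 - 0.01 * 2.4 = 9.676
With lr=0.1: w_new = 9.7 - 0.1 * 2.4 = 9.46
Absolute difference = |9.676 - 9.46|
= 0.2160

0.2160


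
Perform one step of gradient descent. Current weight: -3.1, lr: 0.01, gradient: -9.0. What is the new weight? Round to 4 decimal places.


w_new = w_old - lr * gradient
= -3.1 - 0.01 * -9.0
= -3.1 - (-0.09)
= -3.0100

-3.0100


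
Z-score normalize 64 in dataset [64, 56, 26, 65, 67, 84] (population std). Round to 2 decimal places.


Mean = (64 + 56 + 26 + 65 + 67 + 84) / 6 = 60.3333
Variance = sum((x_i - mean)^2) / n = 306.2222
Std = sqrt(306.2222) = 17.4992
Z = (x - mean) / std
= (64 - 60.3333) / 17.4992
= 3.6667 / 17.4992
= 0.21

0.21


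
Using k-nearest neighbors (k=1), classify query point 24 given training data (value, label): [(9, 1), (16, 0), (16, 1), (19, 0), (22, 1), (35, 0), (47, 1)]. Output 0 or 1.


Distances from query 24:
Point 22 (class 1): distance = 2
K=1 nearest neighbors: classes = [1]
Votes for class 1: 1 / 1
Majority vote => class 1

1


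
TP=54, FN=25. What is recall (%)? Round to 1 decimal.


Recall = TP / (TP + FN) * 100
= 54 / (54 + 25)
= 54 / 79
= 0.6835
= 68.4%

68.4


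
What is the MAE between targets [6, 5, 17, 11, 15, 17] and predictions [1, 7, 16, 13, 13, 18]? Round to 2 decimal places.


Absolute errors: [5, 2, 1, 2, 2, 1]
Sum of absolute errors = 13
MAE = 13 / 6 = 2.17

2.17


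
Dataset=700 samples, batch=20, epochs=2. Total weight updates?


Iterations per epoch = 700 / 20 = 35
Total updates = iterations_per_epoch * epochs
= 35 * 2
= 70

70


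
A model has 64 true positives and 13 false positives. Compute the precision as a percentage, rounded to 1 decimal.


Precision = TP / (TP + FP) * 100
= 64 / (64 + 13)
= 64 / 77
= 0.8312
= 83.1%

83.1


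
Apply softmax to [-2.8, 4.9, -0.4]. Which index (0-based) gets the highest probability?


Softmax is a monotonic transformation, so it preserves the argmax.
We need to find the index of the maximum logit.
Index 0: -2.8
Index 1: 4.9
Index 2: -0.4
Maximum logit = 4.9 at index 1

1


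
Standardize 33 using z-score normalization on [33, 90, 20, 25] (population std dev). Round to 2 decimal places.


Mean = (33 + 90 + 20 + 25) / 4 = 42.0
Variance = sum((x_i - mean)^2) / n = 789.5
Std = sqrt(789.5) = 28.098
Z = (x - mean) / std
= (33 - 42.0) / 28.098
= -9.0 / 28.098
= -0.32

-0.32


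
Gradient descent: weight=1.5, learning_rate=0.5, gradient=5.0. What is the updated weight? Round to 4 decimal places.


w_new = w_old - lr * gradient
= 1.5 - 0.5 * 5.0
= 1.5 - (2.5)
= -1.0000

-1.0000


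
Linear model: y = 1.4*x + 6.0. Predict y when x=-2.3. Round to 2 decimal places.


y = 1.4 * -2.3 + (6.0)
= -3.22 + (6.0)
= 2.78

2.78


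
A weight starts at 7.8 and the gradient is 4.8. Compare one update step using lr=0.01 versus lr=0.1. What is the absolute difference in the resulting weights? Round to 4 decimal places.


With lr=0.01: w_new = 7.8 - 0.01 * 4.8 = 7.752
With lr=0.1: w_new = 7.8 - 0.1 * 4.8 = 7.32
Absolute difference = |7.752 - 7.32|
= 0.4320

0.4320


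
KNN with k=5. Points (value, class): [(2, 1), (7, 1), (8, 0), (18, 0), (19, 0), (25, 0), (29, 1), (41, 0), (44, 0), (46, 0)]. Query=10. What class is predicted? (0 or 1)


Distances from query 10:
Point 8 (class 0): distance = 2
Point 7 (class 1): distance = 3
Point 18 (class 0): distance = 8
Point 2 (class 1): distance = 8
Point 19 (class 0): distance = 9
K=5 nearest neighbors: classes = [0, 1, 0, 1, 0]
Votes for class 1: 2 / 5
Majority vote => class 0

0


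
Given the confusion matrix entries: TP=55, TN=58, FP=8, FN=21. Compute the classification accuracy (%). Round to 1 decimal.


Accuracy = (TP + TN) / (TP + TN + FP + FN) * 100
= (55 + 58) / (55 + 58 + 8 + 21)
= 113 / 142
= 0.7958
= 79.6%

79.6


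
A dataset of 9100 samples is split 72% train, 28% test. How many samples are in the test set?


Train samples = 9100 * 72% = 6552
Test samples = 9100 - 6552
= 2548

2548


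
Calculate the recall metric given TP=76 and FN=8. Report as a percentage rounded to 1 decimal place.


Recall = TP / (TP + FN) * 100
= 76 / (76 + 8)
= 76 / 84
= 0.9048
= 90.5%

90.5


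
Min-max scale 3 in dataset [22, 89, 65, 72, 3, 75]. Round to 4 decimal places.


Min = 3, Max = 89
Range = 89 - 3 = 86
Scaled = (x - min) / (max - min)
= (3 - 3) / 86
= 0 / 86
= 0.0000

0.0000


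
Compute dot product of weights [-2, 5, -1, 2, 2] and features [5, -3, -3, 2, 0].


Element-wise products:
-2 * 5 = -10
5 * -3 = -15
-1 * -3 = 3
2 * 2 = 4
2 * 0 = 0
Sum = -10 + -15 + 3 + 4 + 0
= -18

-18


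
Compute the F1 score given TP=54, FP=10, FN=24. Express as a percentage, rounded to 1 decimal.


Precision = TP / (TP + FP) = 54 / 64 = 0.8438
Recall = TP / (TP + FN) = 54 / 78 = 0.6923
F1 = 2 * P * R / (P + R)
= 2 * 0.8438 * 0.6923 / (0.8438 + 0.6923)
= 1.1683 / 1.5361
= 0.7606
As percentage: 76.1%

76.1


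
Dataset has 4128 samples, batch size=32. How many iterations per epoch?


Iterations per epoch = dataset_size / batch_size
= 4128 / 32
= 129

129


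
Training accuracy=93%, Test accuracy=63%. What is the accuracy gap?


Gap = train_accuracy - test_accuracy
= 93 - 63
= 30%
This large gap strongly indicates overfitting.

30


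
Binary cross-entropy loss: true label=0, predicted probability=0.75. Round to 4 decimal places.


For y=0: Loss = -log(1-p)
= -log(1 - 0.75)
= -log(0.25)
= -(-1.3863)
= 1.3863

1.3863


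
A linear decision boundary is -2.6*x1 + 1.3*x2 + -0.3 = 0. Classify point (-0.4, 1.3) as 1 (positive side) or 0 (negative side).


Compute -2.6 * -0.4 + 1.3 * 1.3 + -0.3
= 1.04 + 1.69 + -0.3
= 2.43
Since 2.43 >= 0, the point is on the positive side.

1


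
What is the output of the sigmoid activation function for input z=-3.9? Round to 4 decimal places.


sigmoid(z) = 1 / (1 + exp(-z))
exp(-(-3.9)) = exp(3.9) = 49.4024
1 + 49.4024 = 50.4024
1 / 50.4024 = 0.0198

0.0198


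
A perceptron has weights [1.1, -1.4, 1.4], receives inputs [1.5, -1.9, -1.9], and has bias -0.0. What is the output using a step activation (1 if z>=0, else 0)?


z = w . x + b
= 1.1*1.5 + -1.4*-1.9 + 1.4*-1.9 + -0.0
= 1.65 + 2.66 + -2.66 + -0.0
= 1.65 + -0.0
= 1.65
Since z = 1.65 >= 0, output = 1

1


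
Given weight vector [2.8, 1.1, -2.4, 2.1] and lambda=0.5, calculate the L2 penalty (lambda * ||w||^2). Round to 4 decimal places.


Squaring each weight:
2.8^2 = 7.84
1.1^2 = 1.21
(-2.4)^2 = 5.76
2.1^2 = 4.41
Sum of squares = 19.22
Penalty = 0.5 * 19.22 = 9.6100

9.6100


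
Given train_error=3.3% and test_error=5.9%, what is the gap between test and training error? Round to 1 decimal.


Generalization gap = test_error - train_error
= 5.9 - 3.3
= 2.6%
A moderate gap.

2.6


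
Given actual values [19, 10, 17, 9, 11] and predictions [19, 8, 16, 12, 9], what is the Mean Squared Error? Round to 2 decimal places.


Differences: [0, 2, 1, -3, 2]
Squared errors: [0, 4, 1, 9, 4]
Sum of squared errors = 18
MSE = 18 / 5 = 3.60

3.60


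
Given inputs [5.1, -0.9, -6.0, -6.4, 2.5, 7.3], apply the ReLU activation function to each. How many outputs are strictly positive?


ReLU(x) = max(0, x) for each element:
ReLU(5.1) = 5.1
ReLU(-0.9) = 0
ReLU(-6.0) = 0
ReLU(-6.4) = 0
ReLU(2.5) = 2.5
ReLU(7.3) = 7.3
Active neurons (>0): 3

3


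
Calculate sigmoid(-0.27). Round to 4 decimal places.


sigmoid(z) = 1 / (1 + exp(-z))
exp(-(-0.27)) = exp(0.27) = 1.31
1 + 1.31 = 2.31
1 / 2.31 = 0.4329

0.4329


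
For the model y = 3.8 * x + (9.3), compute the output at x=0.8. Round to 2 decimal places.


y = 3.8 * 0.8 + (9.3)
= 3.04 + (9.3)
= 12.34

12.34


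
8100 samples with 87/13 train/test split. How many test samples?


Train samples = 8100 * 87% = 7047
Test samples = 8100 - 7047
= 1053

1053


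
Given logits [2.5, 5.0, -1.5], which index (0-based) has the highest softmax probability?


Softmax is a monotonic transformation, so it preserves the argmax.
We need to find the index of the maximum logit.
Index 0: 2.5
Index 1: 5.0
Index 2: -1.5
Maximum logit = 5.0 at index 1

1


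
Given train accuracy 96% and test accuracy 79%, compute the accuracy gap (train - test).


Gap = train_accuracy - test_accuracy
= 96 - 79
= 17%
This gap suggests the model is overfitting.

17


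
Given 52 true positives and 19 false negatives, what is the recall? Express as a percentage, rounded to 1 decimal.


Recall = TP / (TP + FN) * 100
= 52 / (52 + 19)
= 52 / 71
= 0.7324
= 73.2%

73.2


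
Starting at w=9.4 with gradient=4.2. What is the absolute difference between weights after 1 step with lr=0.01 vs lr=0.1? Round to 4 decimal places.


With lr=0.01: w_new = 9.4 - 0.01 * 4.2 = 9.358
With lr=0.1: w_new = 9.4 - 0.1 * 4.2 = 8.98
Absolute difference = |9.358 - 8.98|
= 0.3780

0.3780


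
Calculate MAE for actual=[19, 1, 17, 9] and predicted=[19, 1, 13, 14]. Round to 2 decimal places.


Absolute errors: [0, 0, 4, 5]
Sum of absolute errors = 9
MAE = 9 / 4 = 2.25

2.25


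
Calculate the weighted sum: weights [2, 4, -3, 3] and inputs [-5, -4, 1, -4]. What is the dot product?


Element-wise products:
2 * -5 = -10
4 * -4 = -16
-3 * 1 = -3
3 * -4 = -12
Sum = -10 + -16 + -3 + -12
= -41

-41


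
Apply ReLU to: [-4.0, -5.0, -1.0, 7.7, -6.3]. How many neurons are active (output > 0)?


ReLU(x) = max(0, x) for each element:
ReLU(-4.0) = 0
ReLU(-5.0) = 0
ReLU(-1.0) = 0
ReLU(7.7) = 7.7
ReLU(-6.3) = 0
Active neurons (>0): 1

1


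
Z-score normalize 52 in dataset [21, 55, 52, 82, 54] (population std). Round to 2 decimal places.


Mean = (21 + 55 + 52 + 82 + 54) / 5 = 52.8
Variance = sum((x_i - mean)^2) / n = 374.16
Std = sqrt(374.16) = 19.3432
Z = (x - mean) / std
= (52 - 52.8) / 19.3432
= -0.8 / 19.3432
= -0.04

-0.04


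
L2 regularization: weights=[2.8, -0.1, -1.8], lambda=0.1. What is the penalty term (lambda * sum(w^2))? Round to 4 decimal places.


Squaring each weight:
2.8^2 = 7.84
(-0.1)^2 = 0.01
(-1.8)^2 = 3.24
Sum of squares = 11.09
Penalty = 0.1 * 11.09 = 1.1090

1.1090


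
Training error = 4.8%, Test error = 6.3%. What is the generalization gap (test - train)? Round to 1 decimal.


Generalization gap = test_error - train_error
= 6.3 - 4.8
= 1.5%
A small gap suggests good generalization.

1.5


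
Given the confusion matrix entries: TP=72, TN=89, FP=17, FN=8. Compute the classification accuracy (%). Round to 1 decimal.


Accuracy = (TP + TN) / (TP + TN + FP + FN) * 100
= (72 + 89) / (72 + 89 + 17 + 8)
= 161 / 186
= 0.8656
= 86.6%

86.6


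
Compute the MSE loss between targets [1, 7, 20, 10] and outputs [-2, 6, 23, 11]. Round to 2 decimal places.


Differences: [3, 1, -3, -1]
Squared errors: [9, 1, 9, 1]
Sum of squared errors = 20
MSE = 20 / 4 = 5.00

5.00


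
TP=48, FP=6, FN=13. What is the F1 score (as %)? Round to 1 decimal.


Precision = TP / (TP + FP) = 48 / 54 = 0.8889
Recall = TP / (TP + FN) = 48 / 61 = 0.7869
F1 = 2 * P * R / (P + R)
= 2 * 0.8889 * 0.7869 / (0.8889 + 0.7869)
= 1.3989 / 1.6758
= 0.8348
As percentage: 83.5%

83.5


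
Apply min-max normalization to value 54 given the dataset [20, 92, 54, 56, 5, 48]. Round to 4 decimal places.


Min = 5, Max = 92
Range = 92 - 5 = 87
Scaled = (x - min) / (max - min)
= (54 - 5) / 87
= 49 / 87
= 0.5632

0.5632


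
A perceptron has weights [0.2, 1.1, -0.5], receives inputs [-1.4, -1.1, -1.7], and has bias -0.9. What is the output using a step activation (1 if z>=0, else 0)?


z = w . x + b
= 0.2*-1.4 + 1.1*-1.1 + -0.5*-1.7 + -0.9
= -0.28 + -1.21 + 0.85 + -0.9
= -0.64 + -0.9
= -1.54
Since z = -1.54 < 0, output = 0

0


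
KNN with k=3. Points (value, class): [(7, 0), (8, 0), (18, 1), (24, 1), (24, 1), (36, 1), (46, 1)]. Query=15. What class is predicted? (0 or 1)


Distances from query 15:
Point 18 (class 1): distance = 3
Point 8 (class 0): distance = 7
Point 7 (class 0): distance = 8
K=3 nearest neighbors: classes = [1, 0, 0]
Votes for class 1: 1 / 3
Majority vote => class 0

0


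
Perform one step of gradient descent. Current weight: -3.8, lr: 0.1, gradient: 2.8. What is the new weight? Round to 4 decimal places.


w_new = w_old - lr * gradient
= -3.8 - 0.1 * 2.8
= -3.8 - (0.28)
= -4.0800

-4.0800


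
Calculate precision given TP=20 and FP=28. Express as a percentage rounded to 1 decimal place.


Precision = TP / (TP + FP) * 100
= 20 / (20 + 28)
= 20 / 48
= 0.4167
= 41.7%

41.7


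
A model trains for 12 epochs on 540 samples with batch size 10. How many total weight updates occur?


Iterations per epoch = 540 / 10 = 54
Total updates = iterations_per_epoch * epochs
= 54 * 12
= 648

648


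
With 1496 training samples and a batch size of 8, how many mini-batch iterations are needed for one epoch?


Iterations per epoch = dataset_size / batch_size
= 1496 / 8
= 187

187


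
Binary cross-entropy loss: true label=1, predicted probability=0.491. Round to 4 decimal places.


For y=1: Loss = -log(p)
= -log(0.491)
= -(-0.7113)
= 0.7113

0.7113


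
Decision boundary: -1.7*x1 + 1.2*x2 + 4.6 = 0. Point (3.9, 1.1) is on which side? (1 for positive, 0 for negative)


Compute -1.7 * 3.9 + 1.2 * 1.1 + 4.6
= -6.63 + 1.32 + 4.6
= -0.71
Since -0.71 < 0, the point is on the negative side.

0


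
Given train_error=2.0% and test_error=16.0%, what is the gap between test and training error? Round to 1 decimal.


Generalization gap = test_error - train_error
= 16.0 - 2.0
= 14.0%
A large gap suggests overfitting.

14.0


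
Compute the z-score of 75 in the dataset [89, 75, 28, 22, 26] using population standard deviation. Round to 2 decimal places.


Mean = (89 + 75 + 28 + 22 + 26) / 5 = 48.0
Variance = sum((x_i - mean)^2) / n = 794.0
Std = sqrt(794.0) = 28.178
Z = (x - mean) / std
= (75 - 48.0) / 28.178
= 27.0 / 28.178
= 0.96

0.96


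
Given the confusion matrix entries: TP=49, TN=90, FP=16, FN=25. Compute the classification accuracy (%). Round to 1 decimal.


Accuracy = (TP + TN) / (TP + TN + FP + FN) * 100
= (49 + 90) / (49 + 90 + 16 + 25)
= 139 / 180
= 0.7722
= 77.2%

77.2


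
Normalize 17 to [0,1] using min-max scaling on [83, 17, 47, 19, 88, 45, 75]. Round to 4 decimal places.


Min = 17, Max = 88
Range = 88 - 17 = 71
Scaled = (x - min) / (max - min)
= (17 - 17) / 71
= 0 / 71
= 0.0000

0.0000


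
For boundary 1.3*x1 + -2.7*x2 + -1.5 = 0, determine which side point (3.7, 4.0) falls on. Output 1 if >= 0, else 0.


Compute 1.3 * 3.7 + -2.7 * 4.0 + -1.5
= 4.81 + -10.8 + -1.5
= -7.49
Since -7.49 < 0, the point is on the negative side.

0


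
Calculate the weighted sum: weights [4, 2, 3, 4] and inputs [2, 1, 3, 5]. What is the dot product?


Element-wise products:
4 * 2 = 8
2 * 1 = 2
3 * 3 = 9
4 * 5 = 20
Sum = 8 + 2 + 9 + 20
= 39

39


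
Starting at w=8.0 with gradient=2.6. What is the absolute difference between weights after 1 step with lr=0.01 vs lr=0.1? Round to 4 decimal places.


With lr=0.01: w_new = 8.0 - 0.01 * 2.6 = 7.974
With lr=0.1: w_new = 8.0 - 0.1 * 2.6 = 7.74
Absolute difference = |7.974 - 7.74|
= 0.2340

0.2340


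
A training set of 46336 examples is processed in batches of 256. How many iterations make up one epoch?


Iterations per epoch = dataset_size / batch_size
= 46336 / 256
= 181

181


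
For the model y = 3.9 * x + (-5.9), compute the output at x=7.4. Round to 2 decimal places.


y = 3.9 * 7.4 + (-5.9)
= 28.86 + (-5.9)
= 22.96

22.96


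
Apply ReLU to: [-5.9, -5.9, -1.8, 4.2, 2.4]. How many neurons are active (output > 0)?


ReLU(x) = max(0, x) for each element:
ReLU(-5.9) = 0
ReLU(-5.9) = 0
ReLU(-1.8) = 0
ReLU(4.2) = 4.2
ReLU(2.4) = 2.4
Active neurons (>0): 2

2


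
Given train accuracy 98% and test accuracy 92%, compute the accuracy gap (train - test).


Gap = train_accuracy - test_accuracy
= 98 - 92
= 6%
This moderate gap may indicate mild overfitting.

6


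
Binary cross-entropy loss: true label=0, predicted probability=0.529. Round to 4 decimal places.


For y=0: Loss = -log(1-p)
= -log(1 - 0.529)
= -log(0.471)
= -(-0.7529)
= 0.7529

0.7529


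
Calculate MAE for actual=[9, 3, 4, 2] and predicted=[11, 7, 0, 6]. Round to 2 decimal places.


Absolute errors: [2, 4, 4, 4]
Sum of absolute errors = 14
MAE = 14 / 4 = 3.50

3.50


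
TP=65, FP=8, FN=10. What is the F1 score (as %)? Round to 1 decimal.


Precision = TP / (TP + FP) = 65 / 73 = 0.8904
Recall = TP / (TP + FN) = 65 / 75 = 0.8667
F1 = 2 * P * R / (P + R)
= 2 * 0.8904 * 0.8667 / (0.8904 + 0.8667)
= 1.5434 / 1.7571
= 0.8784
As percentage: 87.8%

87.8


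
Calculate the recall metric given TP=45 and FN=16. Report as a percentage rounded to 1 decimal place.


Recall = TP / (TP + FN) * 100
= 45 / (45 + 16)
= 45 / 61
= 0.7377
= 73.8%

73.8


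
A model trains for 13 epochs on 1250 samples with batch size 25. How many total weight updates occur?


Iterations per epoch = 1250 / 25 = 50
Total updates = iterations_per_epoch * epochs
= 50 * 13
= 650

650


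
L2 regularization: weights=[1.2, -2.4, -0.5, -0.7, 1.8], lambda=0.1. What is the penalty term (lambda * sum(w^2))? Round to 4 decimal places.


Squaring each weight:
1.2^2 = 1.44
(-2.4)^2 = 5.76
(-0.5)^2 = 0.25
(-0.7)^2 = 0.49
1.8^2 = 3.24
Sum of squares = 11.18
Penalty = 0.1 * 11.18 = 1.1180

1.1180


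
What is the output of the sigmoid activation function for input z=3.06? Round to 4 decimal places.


sigmoid(z) = 1 / (1 + exp(-z))
exp(-(3.06)) = exp(-3.06) = 0.0469
1 + 0.0469 = 1.0469
1 / 1.0469 = 0.9552

0.9552


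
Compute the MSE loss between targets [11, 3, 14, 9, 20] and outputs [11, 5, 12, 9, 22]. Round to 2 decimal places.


Differences: [0, -2, 2, 0, -2]
Squared errors: [0, 4, 4, 0, 4]
Sum of squared errors = 12
MSE = 12 / 5 = 2.40

2.40


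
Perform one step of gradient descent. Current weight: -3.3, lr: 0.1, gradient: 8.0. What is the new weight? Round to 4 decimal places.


w_new = w_old - lr * gradient
= -3.3 - 0.1 * 8.0
= -3.3 - (0.8)
= -4.1000

-4.1000


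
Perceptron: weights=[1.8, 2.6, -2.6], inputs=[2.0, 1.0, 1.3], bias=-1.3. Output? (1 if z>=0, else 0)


z = w . x + b
= 1.8*2.0 + 2.6*1.0 + -2.6*1.3 + -1.3
= 3.6 + 2.6 + -3.38 + -1.3
= 2.82 + -1.3
= 1.52
Since z = 1.52 >= 0, output = 1

1


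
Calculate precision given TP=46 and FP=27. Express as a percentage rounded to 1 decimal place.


Precision = TP / (TP + FP) * 100
= 46 / (46 + 27)
= 46 / 73
= 0.6301
= 63.0%

63.0


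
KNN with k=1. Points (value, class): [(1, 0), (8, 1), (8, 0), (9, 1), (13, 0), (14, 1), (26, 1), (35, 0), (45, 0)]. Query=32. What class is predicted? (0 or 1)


Distances from query 32:
Point 35 (class 0): distance = 3
K=1 nearest neighbors: classes = [0]
Votes for class 1: 0 / 1
Majority vote => class 0

0


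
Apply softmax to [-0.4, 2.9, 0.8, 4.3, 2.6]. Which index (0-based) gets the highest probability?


Softmax is a monotonic transformation, so it preserves the argmax.
We need to find the index of the maximum logit.
Index 0: -0.4
Index 1: 2.9
Index 2: 0.8
Index 3: 4.3
Index 4: 2.6
Maximum logit = 4.3 at index 3

3


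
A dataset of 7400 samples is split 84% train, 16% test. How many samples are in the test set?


Train samples = 7400 * 84% = 6216
Test samples = 7400 - 6216
= 1184

1184


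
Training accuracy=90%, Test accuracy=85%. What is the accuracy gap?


Gap = train_accuracy - test_accuracy
= 90 - 85
= 5%
This moderate gap may indicate mild overfitting.

5


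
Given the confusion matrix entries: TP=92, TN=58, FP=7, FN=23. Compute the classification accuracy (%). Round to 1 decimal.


Accuracy = (TP + TN) / (TP + TN + FP + FN) * 100
= (92 + 58) / (92 + 58 + 7 + 23)
= 150 / 180
= 0.8333
= 83.3%

83.3


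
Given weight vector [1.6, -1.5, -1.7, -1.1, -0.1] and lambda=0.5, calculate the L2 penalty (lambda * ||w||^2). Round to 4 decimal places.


Squaring each weight:
1.6^2 = 2.56
(-1.5)^2 = 2.25
(-1.7)^2 = 2.89
(-1.1)^2 = 1.21
(-0.1)^2 = 0.01
Sum of squares = 8.92
Penalty = 0.5 * 8.92 = 4.4600

4.4600


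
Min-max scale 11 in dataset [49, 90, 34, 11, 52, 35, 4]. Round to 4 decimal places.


Min = 4, Max = 90
Range = 90 - 4 = 86
Scaled = (x - min) / (max - min)
= (11 - 4) / 86
= 7 / 86
= 0.0814

0.0814


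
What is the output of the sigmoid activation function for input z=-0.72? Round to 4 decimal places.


sigmoid(z) = 1 / (1 + exp(-z))
exp(-(-0.72)) = exp(0.72) = 2.0544
1 + 2.0544 = 3.0544
1 / 3.0544 = 0.3274

0.3274


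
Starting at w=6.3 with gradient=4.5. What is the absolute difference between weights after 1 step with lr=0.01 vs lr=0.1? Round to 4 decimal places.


With lr=0.01: w_new = 6.3 - 0.01 * 4.5 = 6.255
With lr=0.1: w_new = 6.3 - 0.1 * 4.5 = 5.85
Absolute difference = |6.255 - 5.85|
= 0.4050

0.4050


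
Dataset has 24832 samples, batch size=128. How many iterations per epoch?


Iterations per epoch = dataset_size / batch_size
= 24832 / 128
= 194

194


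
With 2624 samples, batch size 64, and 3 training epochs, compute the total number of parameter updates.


Iterations per epoch = 2624 / 64 = 41
Total updates = iterations_per_epoch * epochs
= 41 * 3
= 123

123


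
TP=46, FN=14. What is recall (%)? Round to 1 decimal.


Recall = TP / (TP + FN) * 100
= 46 / (46 + 14)
= 46 / 60
= 0.7667
= 76.7%

76.7


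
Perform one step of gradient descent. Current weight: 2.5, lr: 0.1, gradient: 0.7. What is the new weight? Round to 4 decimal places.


w_new = w_old - lr * gradient
= 2.5 - 0.1 * 0.7
= 2.5 - (0.07)
= 2.4300

2.4300


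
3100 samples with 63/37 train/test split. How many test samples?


Train samples = 3100 * 63% = 1953
Test samples = 3100 - 1953
= 1147

1147


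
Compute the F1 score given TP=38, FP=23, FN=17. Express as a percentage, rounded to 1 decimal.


Precision = TP / (TP + FP) = 38 / 61 = 0.623
Recall = TP / (TP + FN) = 38 / 55 = 0.6909
F1 = 2 * P * R / (P + R)
= 2 * 0.623 * 0.6909 / (0.623 + 0.6909)
= 0.8608 / 1.3139
= 0.6552
As percentage: 65.5%

65.5


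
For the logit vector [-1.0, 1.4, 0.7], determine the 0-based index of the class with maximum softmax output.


Softmax is a monotonic transformation, so it preserves the argmax.
We need to find the index of the maximum logit.
Index 0: -1.0
Index 1: 1.4
Index 2: 0.7
Maximum logit = 1.4 at index 1

1


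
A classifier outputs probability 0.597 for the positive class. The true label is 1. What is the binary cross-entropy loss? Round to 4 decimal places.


For y=1: Loss = -log(p)
= -log(0.597)
= -(-0.5158)
= 0.5158

0.5158


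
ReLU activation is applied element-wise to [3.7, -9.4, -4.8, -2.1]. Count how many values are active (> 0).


ReLU(x) = max(0, x) for each element:
ReLU(3.7) = 3.7
ReLU(-9.4) = 0
ReLU(-4.8) = 0
ReLU(-2.1) = 0
Active neurons (>0): 1

1


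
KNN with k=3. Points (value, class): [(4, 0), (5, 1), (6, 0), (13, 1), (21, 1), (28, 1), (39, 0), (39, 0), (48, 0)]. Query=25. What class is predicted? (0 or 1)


Distances from query 25:
Point 28 (class 1): distance = 3
Point 21 (class 1): distance = 4
Point 13 (class 1): distance = 12
K=3 nearest neighbors: classes = [1, 1, 1]
Votes for class 1: 3 / 3
Majority vote => class 1

1


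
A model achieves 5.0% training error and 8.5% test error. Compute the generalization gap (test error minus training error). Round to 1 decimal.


Generalization gap = test_error - train_error
= 8.5 - 5.0
= 3.5%
A moderate gap.

3.5


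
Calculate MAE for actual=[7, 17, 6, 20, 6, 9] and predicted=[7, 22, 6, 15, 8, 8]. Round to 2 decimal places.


Absolute errors: [0, 5, 0, 5, 2, 1]
Sum of absolute errors = 13
MAE = 13 / 6 = 2.17

2.17


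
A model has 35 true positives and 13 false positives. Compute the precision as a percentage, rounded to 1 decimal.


Precision = TP / (TP + FP) * 100
= 35 / (35 + 13)
= 35 / 48
= 0.7292
= 72.9%

72.9


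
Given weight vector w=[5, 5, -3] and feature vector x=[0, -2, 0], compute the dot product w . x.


Element-wise products:
5 * 0 = 0
5 * -2 = -10
-3 * 0 = 0
Sum = 0 + -10 + 0
= -10

-10


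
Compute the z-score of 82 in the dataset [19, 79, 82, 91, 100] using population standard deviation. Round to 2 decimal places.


Mean = (19 + 79 + 82 + 91 + 100) / 5 = 74.2
Variance = sum((x_i - mean)^2) / n = 815.76
Std = sqrt(815.76) = 28.5615
Z = (x - mean) / std
= (82 - 74.2) / 28.5615
= 7.8 / 28.5615
= 0.27

0.27


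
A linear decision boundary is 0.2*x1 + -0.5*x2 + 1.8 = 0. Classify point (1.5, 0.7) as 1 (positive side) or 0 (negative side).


Compute 0.2 * 1.5 + -0.5 * 0.7 + 1.8
= 0.3 + -0.35 + 1.8
= 1.75
Since 1.75 >= 0, the point is on the positive side.

1


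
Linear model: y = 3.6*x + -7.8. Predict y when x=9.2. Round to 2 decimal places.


y = 3.6 * 9.2 + (-7.8)
= 33.12 + (-7.8)
= 25.32

25.32


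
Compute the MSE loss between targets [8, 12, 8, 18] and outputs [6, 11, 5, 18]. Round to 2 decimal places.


Differences: [2, 1, 3, 0]
Squared errors: [4, 1, 9, 0]
Sum of squared errors = 14
MSE = 14 / 4 = 3.50

3.50


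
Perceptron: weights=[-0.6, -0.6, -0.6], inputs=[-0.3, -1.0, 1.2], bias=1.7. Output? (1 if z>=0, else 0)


z = w . x + b
= -0.6*-0.3 + -0.6*-1.0 + -0.6*1.2 + 1.7
= 0.18 + 0.6 + -0.72 + 1.7
= 0.06 + 1.7
= 1.76
Since z = 1.76 >= 0, output = 1

1


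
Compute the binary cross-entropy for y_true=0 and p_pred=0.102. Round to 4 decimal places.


For y=0: Loss = -log(1-p)
= -log(1 - 0.102)
= -log(0.898)
= -(-0.1076)
= 0.1076

0.1076


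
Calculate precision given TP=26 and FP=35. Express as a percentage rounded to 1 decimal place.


Precision = TP / (TP + FP) * 100
= 26 / (26 + 35)
= 26 / 61
= 0.4262
= 42.6%

42.6


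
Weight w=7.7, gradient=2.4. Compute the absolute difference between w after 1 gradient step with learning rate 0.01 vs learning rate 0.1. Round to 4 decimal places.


With lr=0.01: w_new = 7.7 - 0.01 * 2.4 = 7.676
With lr=0.1: w_new = 7.7 - 0.1 * 2.4 = 7.46
Absolute difference = |7.676 - 7.46|
= 0.2160

0.2160


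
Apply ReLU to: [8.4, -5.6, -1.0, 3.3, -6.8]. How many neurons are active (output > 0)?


ReLU(x) = max(0, x) for each element:
ReLU(8.4) = 8.4
ReLU(-5.6) = 0
ReLU(-1.0) = 0
ReLU(3.3) = 3.3
ReLU(-6.8) = 0
Active neurons (>0): 2

2


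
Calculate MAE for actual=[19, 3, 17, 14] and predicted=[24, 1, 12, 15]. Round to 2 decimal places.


Absolute errors: [5, 2, 5, 1]
Sum of absolute errors = 13
MAE = 13 / 4 = 3.25

3.25


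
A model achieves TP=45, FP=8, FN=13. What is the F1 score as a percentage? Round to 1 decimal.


Precision = TP / (TP + FP) = 45 / 53 = 0.8491
Recall = TP / (TP + FN) = 45 / 58 = 0.7759
F1 = 2 * P * R / (P + R)
= 2 * 0.8491 * 0.7759 / (0.8491 + 0.7759)
= 1.3175 / 1.6249
= 0.8108
As percentage: 81.1%

81.1


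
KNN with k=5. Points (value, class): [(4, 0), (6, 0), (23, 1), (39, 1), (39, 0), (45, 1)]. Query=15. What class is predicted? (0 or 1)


Distances from query 15:
Point 23 (class 1): distance = 8
Point 6 (class 0): distance = 9
Point 4 (class 0): distance = 11
Point 39 (class 0): distance = 24
Point 39 (class 1): distance = 24
K=5 nearest neighbors: classes = [1, 0, 0, 0, 1]
Votes for class 1: 2 / 5
Majority vote => class 0

0


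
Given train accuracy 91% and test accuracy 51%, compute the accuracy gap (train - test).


Gap = train_accuracy - test_accuracy
= 91 - 51
= 40%
This large gap strongly indicates overfitting.

40


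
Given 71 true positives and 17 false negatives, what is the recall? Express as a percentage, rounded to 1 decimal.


Recall = TP / (TP + FN) * 100
= 71 / (71 + 17)
= 71 / 88
= 0.8068
= 80.7%

80.7


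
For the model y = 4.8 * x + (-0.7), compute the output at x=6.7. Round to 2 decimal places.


y = 4.8 * 6.7 + (-0.7)
= 32.16 + (-0.7)
= 31.46

31.46


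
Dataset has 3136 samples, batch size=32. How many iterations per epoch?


Iterations per epoch = dataset_size / batch_size
= 3136 / 32
= 98

98


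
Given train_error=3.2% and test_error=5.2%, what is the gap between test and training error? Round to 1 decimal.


Generalization gap = test_error - train_error
= 5.2 - 3.2
= 2.0%
A moderate gap.

2.0


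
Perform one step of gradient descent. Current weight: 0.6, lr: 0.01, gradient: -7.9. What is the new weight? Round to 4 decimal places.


w_new = w_old - lr * gradient
= 0.6 - 0.01 * -7.9
= 0.6 - (-0.079)
= 0.6790

0.6790
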